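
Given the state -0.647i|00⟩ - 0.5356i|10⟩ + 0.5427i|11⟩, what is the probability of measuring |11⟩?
0.2945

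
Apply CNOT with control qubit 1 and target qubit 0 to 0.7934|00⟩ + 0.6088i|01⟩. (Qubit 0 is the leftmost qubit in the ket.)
0.7934|00⟩ + 0.6088i|11⟩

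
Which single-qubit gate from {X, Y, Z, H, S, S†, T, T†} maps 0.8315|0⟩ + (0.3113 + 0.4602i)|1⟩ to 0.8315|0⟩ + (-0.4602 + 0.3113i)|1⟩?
S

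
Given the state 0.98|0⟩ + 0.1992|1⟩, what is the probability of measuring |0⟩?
0.9604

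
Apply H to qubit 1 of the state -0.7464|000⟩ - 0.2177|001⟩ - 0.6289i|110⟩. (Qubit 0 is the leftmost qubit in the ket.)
-0.5278|000⟩ - 0.1539|001⟩ - 0.5278|010⟩ - 0.1539|011⟩ - 0.4447i|100⟩ + 0.4447i|110⟩

H on qubit 1 mixes each pair of kets that differ only in qubit 1: amplitudes (a, b) of (|…0…⟩, |…1…⟩) become ((a + b)/√2, (a − b)/√2). Kets absent from the input have amplitude 0.
(|000⟩, |010⟩): (a, b) = (-0.7464, 0) → (-0.5278, -0.5278)
(|001⟩, |011⟩): (a, b) = (-0.2177, 0) → (-0.1539, -0.1539)
(|100⟩, |110⟩): (a, b) = (0, -0.6289i) → (-0.4447i, 0.4447i)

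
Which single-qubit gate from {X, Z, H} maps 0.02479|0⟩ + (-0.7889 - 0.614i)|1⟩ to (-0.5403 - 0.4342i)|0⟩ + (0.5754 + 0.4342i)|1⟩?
H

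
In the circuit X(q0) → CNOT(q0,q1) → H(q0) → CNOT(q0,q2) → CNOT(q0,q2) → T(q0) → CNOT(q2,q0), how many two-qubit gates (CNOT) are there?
4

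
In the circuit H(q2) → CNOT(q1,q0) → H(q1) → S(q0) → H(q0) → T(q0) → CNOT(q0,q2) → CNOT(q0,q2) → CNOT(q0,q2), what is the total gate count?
9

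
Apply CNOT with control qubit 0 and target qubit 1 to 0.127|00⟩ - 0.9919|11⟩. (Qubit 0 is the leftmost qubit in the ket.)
0.127|00⟩ - 0.9919|10⟩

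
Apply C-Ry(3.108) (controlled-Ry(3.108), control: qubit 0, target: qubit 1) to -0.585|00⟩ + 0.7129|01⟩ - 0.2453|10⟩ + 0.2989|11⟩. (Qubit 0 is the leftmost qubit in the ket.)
-0.585|00⟩ + 0.7129|01⟩ - 0.303|10⟩ - 0.2402|11⟩

C-Ry(3.108) leaves the control-|0⟩ kets |00⟩, |01⟩ unchanged and applies Ry(3.108) to qubit 1 on the control-|1⟩ pair (|10⟩, |11⟩).
Ry(3.108) = [[cos(θ/2), −sin(θ/2)], [sin(θ/2), cos(θ/2)]]; θ = 3.108, cos(θ/2) ≈ 0.0167955, sin(θ/2) ≈ 0.999859.
With a = amp(|10⟩) = -0.2453 and b = amp(|11⟩) = 0.2989:
new amp(|10⟩) = (0.0167955)·a + (-0.999859)·b = -0.303
new amp(|11⟩) = (0.999859)·a + (0.0167955)·b = -0.2402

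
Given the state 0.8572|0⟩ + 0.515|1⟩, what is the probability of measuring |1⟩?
0.2652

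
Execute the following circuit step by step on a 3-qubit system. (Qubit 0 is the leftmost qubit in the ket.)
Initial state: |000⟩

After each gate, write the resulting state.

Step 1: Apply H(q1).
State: 1/√2|000⟩ + 1/√2|010⟩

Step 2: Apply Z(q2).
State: 1/√2|000⟩ + 1/√2|010⟩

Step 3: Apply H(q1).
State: |000⟩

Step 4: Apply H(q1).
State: 1/√2|000⟩ + 1/√2|010⟩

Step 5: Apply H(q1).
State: |000⟩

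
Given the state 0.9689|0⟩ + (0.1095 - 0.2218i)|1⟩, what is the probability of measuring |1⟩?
0.06119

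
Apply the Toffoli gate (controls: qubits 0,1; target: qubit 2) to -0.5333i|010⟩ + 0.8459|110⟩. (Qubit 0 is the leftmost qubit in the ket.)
-0.5333i|010⟩ + 0.8459|111⟩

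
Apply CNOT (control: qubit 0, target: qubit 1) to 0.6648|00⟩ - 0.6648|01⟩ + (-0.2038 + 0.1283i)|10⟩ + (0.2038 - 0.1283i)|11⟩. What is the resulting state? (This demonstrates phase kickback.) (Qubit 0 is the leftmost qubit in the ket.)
0.6648|00⟩ - 0.6648|01⟩ + (0.2038 - 0.1283i)|10⟩ + (-0.2038 + 0.1283i)|11⟩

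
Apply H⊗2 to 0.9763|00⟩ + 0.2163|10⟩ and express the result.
0.5963|00⟩ + 0.5963|01⟩ + 0.38|10⟩ + 0.38|11⟩

H⊗2 gives amp(|y⟩) = (1/2) Σ_x (−1)^(x·y) amp(|x⟩), where x·y is the number of positions in which both x and y have a 1.
|00⟩: (0.9763 + 0.2163)/2 = 0.5963
|01⟩: (0.9763 + 0.2163)/2 = 0.5963
|10⟩: (0.9763 - 0.2163)/2 = 0.38
|11⟩: (0.9763 - 0.2163)/2 = 0.38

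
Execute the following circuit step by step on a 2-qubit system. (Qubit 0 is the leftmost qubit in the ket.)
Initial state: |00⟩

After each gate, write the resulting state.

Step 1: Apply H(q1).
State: 1/√2|00⟩ + 1/√2|01⟩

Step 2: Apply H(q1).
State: |00⟩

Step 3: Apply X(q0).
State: |10⟩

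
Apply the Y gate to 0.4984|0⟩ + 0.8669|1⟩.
-0.8669i|0⟩ + 0.4984i|1⟩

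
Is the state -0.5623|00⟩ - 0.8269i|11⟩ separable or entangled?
Entangled

Writing the state as a|00⟩ + b|01⟩ + c|10⟩ + d|11⟩, it is a product state iff ad − bc = 0.
Here (a, b, c, d) = (-0.5623, 0, 0, -0.8269i): ad − bc = (-0.5623)(-0.8269i) − (0)(0) = 0.465i ≠ 0, so the state is entangled.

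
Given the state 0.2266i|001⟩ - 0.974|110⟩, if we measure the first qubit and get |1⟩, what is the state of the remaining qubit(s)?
-|10⟩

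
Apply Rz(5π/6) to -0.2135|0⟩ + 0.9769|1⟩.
(-0.05526 + 0.2062i)|0⟩ + (0.2528 + 0.9436i)|1⟩

Rz(5π/6) = [[e^(−iθ/2), 0], [0, e^(iθ/2)]] with e^(±iθ/2) = cos(θ/2) ± i·sin(θ/2); θ = 5π/6, cos(θ/2) ≈ 0.258819, sin(θ/2) ≈ 0.965926.
With a = amp(|0⟩) = -0.2135 and b = amp(|1⟩) = 0.9769:
new amp(|0⟩) = (0.258819 - 0.965926i)·a = (-0.05526 + 0.2062i)
new amp(|1⟩) = (0.258819 + 0.965926i)·b = (0.2528 + 0.9436i)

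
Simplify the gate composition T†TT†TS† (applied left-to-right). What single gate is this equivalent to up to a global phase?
S†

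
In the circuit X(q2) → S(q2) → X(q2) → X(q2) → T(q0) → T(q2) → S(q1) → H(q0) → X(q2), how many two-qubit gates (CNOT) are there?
0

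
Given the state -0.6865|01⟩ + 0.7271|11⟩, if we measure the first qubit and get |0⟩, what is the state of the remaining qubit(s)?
-|1⟩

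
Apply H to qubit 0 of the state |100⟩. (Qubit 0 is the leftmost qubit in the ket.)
1/√2|000⟩ - 1/√2|100⟩

H on qubit 0 mixes each pair of kets that differ only in qubit 0: amplitudes (a, b) of (|…0…⟩, |…1…⟩) become ((a + b)/√2, (a − b)/√2). Kets absent from the input have amplitude 0.
(|000⟩, |100⟩): (a, b) = (0, 1) → (1/√2, -1/√2)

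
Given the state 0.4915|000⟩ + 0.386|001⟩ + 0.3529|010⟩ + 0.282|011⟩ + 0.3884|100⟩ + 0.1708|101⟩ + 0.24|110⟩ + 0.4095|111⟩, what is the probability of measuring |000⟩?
0.2416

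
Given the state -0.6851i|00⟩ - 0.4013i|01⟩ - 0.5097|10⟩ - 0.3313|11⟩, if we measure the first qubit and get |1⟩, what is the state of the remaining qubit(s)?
-0.8384|0⟩ - 0.545|1⟩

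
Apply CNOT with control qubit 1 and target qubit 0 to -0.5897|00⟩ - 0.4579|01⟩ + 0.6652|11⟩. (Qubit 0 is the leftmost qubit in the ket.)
-0.5897|00⟩ + 0.6652|01⟩ - 0.4579|11⟩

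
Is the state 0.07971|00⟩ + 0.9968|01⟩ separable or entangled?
Separable

Writing the state as a|00⟩ + b|01⟩ + c|10⟩ + d|11⟩, it is a product state iff ad − bc = 0.
Here (a, b, c, d) = (0.07971, 0.9968, 0, 0): ad − bc = (0.07971)(0) − (0.9968)(0) = 0, so the state is separable.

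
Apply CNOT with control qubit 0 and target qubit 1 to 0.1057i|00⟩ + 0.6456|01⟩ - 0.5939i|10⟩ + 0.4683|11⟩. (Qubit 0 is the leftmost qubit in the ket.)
0.1057i|00⟩ + 0.6456|01⟩ + 0.4683|10⟩ - 0.5939i|11⟩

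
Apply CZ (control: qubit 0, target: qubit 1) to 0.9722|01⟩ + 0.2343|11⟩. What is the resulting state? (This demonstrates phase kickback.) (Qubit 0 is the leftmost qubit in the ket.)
0.9722|01⟩ - 0.2343|11⟩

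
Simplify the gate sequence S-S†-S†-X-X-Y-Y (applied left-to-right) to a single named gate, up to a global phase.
S†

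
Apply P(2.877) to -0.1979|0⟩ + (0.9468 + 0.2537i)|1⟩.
-0.1979|0⟩ + (-0.9802 + 0.002732i)|1⟩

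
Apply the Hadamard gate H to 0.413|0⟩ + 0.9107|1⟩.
0.936|0⟩ - 0.3519|1⟩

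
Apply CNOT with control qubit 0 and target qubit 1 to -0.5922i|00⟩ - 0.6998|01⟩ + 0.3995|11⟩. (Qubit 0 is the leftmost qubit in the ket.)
-0.5922i|00⟩ - 0.6998|01⟩ + 0.3995|10⟩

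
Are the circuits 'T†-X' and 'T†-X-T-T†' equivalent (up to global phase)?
Yes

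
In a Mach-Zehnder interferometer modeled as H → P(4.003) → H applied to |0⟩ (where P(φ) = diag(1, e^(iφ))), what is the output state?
(0.1743 - 0.3794i)|0⟩ + (0.8257 + 0.3794i)|1⟩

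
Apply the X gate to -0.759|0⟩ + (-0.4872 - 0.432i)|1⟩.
(-0.4872 - 0.432i)|0⟩ - 0.759|1⟩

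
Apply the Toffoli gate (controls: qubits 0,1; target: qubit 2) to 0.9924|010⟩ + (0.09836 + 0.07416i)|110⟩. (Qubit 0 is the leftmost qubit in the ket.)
0.9924|010⟩ + (0.09836 + 0.07416i)|111⟩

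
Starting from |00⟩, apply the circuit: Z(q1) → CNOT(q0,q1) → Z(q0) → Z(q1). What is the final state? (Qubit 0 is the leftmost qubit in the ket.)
|00⟩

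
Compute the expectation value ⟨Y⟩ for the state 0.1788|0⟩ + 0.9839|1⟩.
0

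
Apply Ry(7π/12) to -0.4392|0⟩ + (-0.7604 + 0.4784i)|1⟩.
(0.3359 - 0.3795i)|0⟩ + (-0.8113 + 0.2912i)|1⟩

Ry(7π/12) = [[cos(θ/2), −sin(θ/2)], [sin(θ/2), cos(θ/2)]]; θ = 7π/12, cos(θ/2) ≈ 0.608761, sin(θ/2) ≈ 0.793353.
With a = amp(|0⟩) = -0.4392 and b = amp(|1⟩) = (-0.7604 + 0.4784i):
new amp(|0⟩) = (0.608761)·a + (-0.793353)·b = (0.3359 - 0.3795i)
new amp(|1⟩) = (0.793353)·a + (0.608761)·b = (-0.8113 + 0.2912i)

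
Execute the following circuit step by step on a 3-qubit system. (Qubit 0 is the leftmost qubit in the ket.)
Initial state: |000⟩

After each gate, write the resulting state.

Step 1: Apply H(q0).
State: 1/√2|000⟩ + 1/√2|100⟩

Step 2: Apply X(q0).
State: 1/√2|000⟩ + 1/√2|100⟩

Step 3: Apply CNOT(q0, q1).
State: 1/√2|000⟩ + 1/√2|110⟩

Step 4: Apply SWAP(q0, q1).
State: 1/√2|000⟩ + 1/√2|110⟩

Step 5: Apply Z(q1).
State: 1/√2|000⟩ - 1/√2|110⟩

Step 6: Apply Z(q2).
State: 1/√2|000⟩ - 1/√2|110⟩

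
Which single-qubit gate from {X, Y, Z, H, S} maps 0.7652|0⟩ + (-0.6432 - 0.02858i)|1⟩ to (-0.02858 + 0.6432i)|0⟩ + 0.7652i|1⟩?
Y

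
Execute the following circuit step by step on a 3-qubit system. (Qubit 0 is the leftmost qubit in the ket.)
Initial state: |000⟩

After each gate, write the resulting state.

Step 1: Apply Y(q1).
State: i|010⟩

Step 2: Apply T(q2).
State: i|010⟩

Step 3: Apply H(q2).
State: (1/√2)i|010⟩ + (1/√2)i|011⟩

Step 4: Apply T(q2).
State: (1/√2)i|010⟩ + (-1/2 + (1/2)i)|011⟩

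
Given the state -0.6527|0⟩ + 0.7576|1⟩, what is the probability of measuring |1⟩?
0.574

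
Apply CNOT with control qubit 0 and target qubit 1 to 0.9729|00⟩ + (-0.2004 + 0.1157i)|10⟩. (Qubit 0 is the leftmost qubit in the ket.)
0.9729|00⟩ + (-0.2004 + 0.1157i)|11⟩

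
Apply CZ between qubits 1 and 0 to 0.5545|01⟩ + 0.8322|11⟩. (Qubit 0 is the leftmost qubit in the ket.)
0.5545|01⟩ - 0.8322|11⟩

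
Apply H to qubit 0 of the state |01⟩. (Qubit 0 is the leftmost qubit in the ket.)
1/√2|01⟩ + 1/√2|11⟩

H on qubit 0 mixes each pair of kets that differ only in qubit 0: amplitudes (a, b) of (|…0…⟩, |…1…⟩) become ((a + b)/√2, (a − b)/√2). Kets absent from the input have amplitude 0.
(|01⟩, |11⟩): (a, b) = (1, 0) → (1/√2, 1/√2)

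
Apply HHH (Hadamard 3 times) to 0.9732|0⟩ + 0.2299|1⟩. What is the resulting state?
0.8507|0⟩ + 0.5256|1⟩

H² = I, so H^3 = H: a single Hadamard. With (a, b) = (0.9732, 0.2299), H gives ((a + b)/√2, (a − b)/√2) = (0.8507, 0.5256).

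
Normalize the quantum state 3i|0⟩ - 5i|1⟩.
0.5145i|0⟩ - 0.8575i|1⟩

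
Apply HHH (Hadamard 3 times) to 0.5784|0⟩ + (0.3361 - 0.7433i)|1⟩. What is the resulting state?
(0.6466 - 0.5256i)|0⟩ + (0.1713 + 0.5256i)|1⟩

H² = I, so H^3 = H: a single Hadamard. With (a, b) = (0.5784, (0.3361 - 0.7433i)), H gives ((a + b)/√2, (a − b)/√2) = ((0.6466 - 0.5256i), (0.1713 + 0.5256i)).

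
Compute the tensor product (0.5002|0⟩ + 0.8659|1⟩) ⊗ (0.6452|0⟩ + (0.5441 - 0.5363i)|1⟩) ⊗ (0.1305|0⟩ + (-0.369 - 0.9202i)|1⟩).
0.04212|000⟩ + (-0.1191 - 0.297i)|001⟩ + (0.03552 - 0.03501i)|010⟩ + (-0.3473 - 0.1515i)|011⟩ + 0.07291|100⟩ + (-0.2062 - 0.5141i)|101⟩ + (0.06148 - 0.0606i)|110⟩ + (-0.6012 - 0.2622i)|111⟩

amp(|b₁b₂…⟩) = product of the factor amplitudes for bits b₁, b₂, …; only kets whose every factor amplitude is nonzero survive.
|000⟩: (0.5002)(0.6452)(0.1305) = 0.04212
|001⟩: (0.5002)(0.6452)(-0.369 - 0.9202i) = (-0.1191 - 0.297i)
|010⟩: (0.5002)(0.5441 - 0.5363i)(0.1305) = (0.03552 - 0.03501i)
|011⟩: (0.5002)(0.5441 - 0.5363i)(-0.369 - 0.9202i) = (-0.3473 - 0.1515i)
|100⟩: (0.8659)(0.6452)(0.1305) = 0.07291
|101⟩: (0.8659)(0.6452)(-0.369 - 0.9202i) = (-0.2062 - 0.5141i)
|110⟩: (0.8659)(0.5441 - 0.5363i)(0.1305) = (0.06148 - 0.0606i)
|111⟩: (0.8659)(0.5441 - 0.5363i)(-0.369 - 0.9202i) = (-0.6012 - 0.2622i)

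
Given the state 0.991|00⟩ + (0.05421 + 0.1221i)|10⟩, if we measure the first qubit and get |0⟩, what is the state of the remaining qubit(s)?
|0⟩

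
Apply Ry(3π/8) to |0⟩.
0.8315|0⟩ + 0.5556|1⟩

Ry(3π/8) = [[cos(θ/2), −sin(θ/2)], [sin(θ/2), cos(θ/2)]]; θ = 3π/8, cos(θ/2) ≈ 0.83147, sin(θ/2) ≈ 0.55557.
With a = amp(|0⟩) = 1 and b = amp(|1⟩) = 0:
new amp(|0⟩) = (0.83147)·a + (-0.55557)·b = 0.8315
new amp(|1⟩) = (0.55557)·a + (0.83147)·b = 0.5556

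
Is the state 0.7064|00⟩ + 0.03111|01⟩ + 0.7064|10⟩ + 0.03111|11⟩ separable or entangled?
Separable

Writing the state as a|00⟩ + b|01⟩ + c|10⟩ + d|11⟩, it is a product state iff ad − bc = 0.
Here (a, b, c, d) = (0.7064, 0.03111, 0.7064, 0.03111): ad − bc = (0.7064)(0.03111) − (0.03111)(0.7064) = 0, so the state is separable.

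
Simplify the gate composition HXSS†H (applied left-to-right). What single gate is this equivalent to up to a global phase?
Z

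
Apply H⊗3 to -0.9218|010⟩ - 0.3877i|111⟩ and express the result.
(-0.3259 - 0.1371i)|000⟩ + (-0.3259 + 0.1371i)|001⟩ + (0.3259 + 0.1371i)|010⟩ + (0.3259 - 0.1371i)|011⟩ + (-0.3259 + 0.1371i)|100⟩ + (-0.3259 - 0.1371i)|101⟩ + (0.3259 - 0.1371i)|110⟩ + (0.3259 + 0.1371i)|111⟩

H⊗3 gives amp(|y⟩) = (1/2√2) Σ_x (−1)^(x·y) amp(|x⟩), where x·y is the number of positions in which both x and y have a 1.
|000⟩: (-0.9218 - 0.3877i)/(2√2) = (-0.3259 - 0.1371i)
|001⟩: (-0.9218 + 0.3877i)/(2√2) = (-0.3259 + 0.1371i)
|010⟩: (0.9218 + 0.3877i)/(2√2) = (0.3259 + 0.1371i)
|011⟩: (0.9218 - 0.3877i)/(2√2) = (0.3259 - 0.1371i)
|100⟩: (-0.9218 + 0.3877i)/(2√2) = (-0.3259 + 0.1371i)
|101⟩: (-0.9218 - 0.3877i)/(2√2) = (-0.3259 - 0.1371i)
|110⟩: (0.9218 - 0.3877i)/(2√2) = (0.3259 - 0.1371i)
|111⟩: (0.9218 + 0.3877i)/(2√2) = (0.3259 + 0.1371i)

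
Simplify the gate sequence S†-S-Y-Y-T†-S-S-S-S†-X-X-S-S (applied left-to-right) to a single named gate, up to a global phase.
T†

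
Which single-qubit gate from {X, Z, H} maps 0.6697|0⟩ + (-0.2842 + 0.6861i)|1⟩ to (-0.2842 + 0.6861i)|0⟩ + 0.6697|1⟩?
X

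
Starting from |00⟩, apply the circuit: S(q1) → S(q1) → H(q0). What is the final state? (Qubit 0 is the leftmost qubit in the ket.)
1/√2|00⟩ + 1/√2|10⟩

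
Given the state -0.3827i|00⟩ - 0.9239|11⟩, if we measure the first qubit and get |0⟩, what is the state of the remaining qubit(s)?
-i|0⟩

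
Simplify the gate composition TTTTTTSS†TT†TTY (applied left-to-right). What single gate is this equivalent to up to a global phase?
Y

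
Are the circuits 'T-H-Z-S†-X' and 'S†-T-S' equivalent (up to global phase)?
No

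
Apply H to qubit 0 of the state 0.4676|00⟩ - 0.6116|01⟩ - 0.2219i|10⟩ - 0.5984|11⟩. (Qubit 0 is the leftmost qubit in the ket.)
(0.3306 - 0.1569i)|00⟩ - 0.8556|01⟩ + (0.3306 + 0.1569i)|10⟩ - 0.009334|11⟩

H on qubit 0 mixes each pair of kets that differ only in qubit 0: amplitudes (a, b) of (|…0…⟩, |…1…⟩) become ((a + b)/√2, (a − b)/√2). Kets absent from the input have amplitude 0.
(|00⟩, |10⟩): (a, b) = (0.4676, -0.2219i) → ((0.3306 - 0.1569i), (0.3306 + 0.1569i))
(|01⟩, |11⟩): (a, b) = (-0.6116, -0.5984) → (-0.8556, -0.009334)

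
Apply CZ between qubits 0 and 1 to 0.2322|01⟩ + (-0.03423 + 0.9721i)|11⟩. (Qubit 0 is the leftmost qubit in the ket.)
0.2322|01⟩ + (0.03423 - 0.9721i)|11⟩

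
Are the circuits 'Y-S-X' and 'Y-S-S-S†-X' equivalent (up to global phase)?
Yes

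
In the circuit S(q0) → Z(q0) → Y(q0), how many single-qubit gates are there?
3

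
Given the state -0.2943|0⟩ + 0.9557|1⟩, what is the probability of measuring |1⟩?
0.9134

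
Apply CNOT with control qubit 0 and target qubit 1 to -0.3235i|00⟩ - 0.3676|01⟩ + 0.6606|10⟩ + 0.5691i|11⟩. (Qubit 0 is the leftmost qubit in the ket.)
-0.3235i|00⟩ - 0.3676|01⟩ + 0.5691i|10⟩ + 0.6606|11⟩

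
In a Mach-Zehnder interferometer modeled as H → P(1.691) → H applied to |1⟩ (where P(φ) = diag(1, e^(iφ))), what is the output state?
(0.56 - 0.4964i)|0⟩ + (0.44 + 0.4964i)|1⟩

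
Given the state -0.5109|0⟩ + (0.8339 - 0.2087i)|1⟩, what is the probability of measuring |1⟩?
0.7389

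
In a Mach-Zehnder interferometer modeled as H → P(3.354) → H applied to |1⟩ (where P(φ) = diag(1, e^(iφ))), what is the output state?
(0.9888 + 0.1054i)|0⟩ + (0.01124 - 0.1054i)|1⟩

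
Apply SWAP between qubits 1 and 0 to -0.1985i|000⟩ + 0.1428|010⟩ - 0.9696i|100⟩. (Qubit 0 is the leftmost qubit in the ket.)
-0.1985i|000⟩ - 0.9696i|010⟩ + 0.1428|100⟩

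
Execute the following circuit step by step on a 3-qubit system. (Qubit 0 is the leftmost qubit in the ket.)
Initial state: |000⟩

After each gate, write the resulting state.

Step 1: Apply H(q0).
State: 1/√2|000⟩ + 1/√2|100⟩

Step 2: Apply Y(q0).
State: -(1/√2)i|000⟩ + (1/√2)i|100⟩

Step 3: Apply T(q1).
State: -(1/√2)i|000⟩ + (1/√2)i|100⟩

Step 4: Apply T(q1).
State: -(1/√2)i|000⟩ + (1/√2)i|100⟩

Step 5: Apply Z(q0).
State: -(1/√2)i|000⟩ - (1/√2)i|100⟩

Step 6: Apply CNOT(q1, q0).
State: -(1/√2)i|000⟩ - (1/√2)i|100⟩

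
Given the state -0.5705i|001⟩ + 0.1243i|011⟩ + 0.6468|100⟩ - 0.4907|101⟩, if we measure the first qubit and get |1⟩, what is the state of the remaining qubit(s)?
0.7967|00⟩ - 0.6044|01⟩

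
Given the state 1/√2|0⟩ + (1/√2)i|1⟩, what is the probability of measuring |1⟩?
1/2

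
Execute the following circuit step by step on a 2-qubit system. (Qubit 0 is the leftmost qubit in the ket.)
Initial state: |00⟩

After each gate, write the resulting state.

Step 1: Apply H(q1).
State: 1/√2|00⟩ + 1/√2|01⟩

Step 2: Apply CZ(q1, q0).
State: 1/√2|00⟩ + 1/√2|01⟩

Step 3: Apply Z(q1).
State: 1/√2|00⟩ - 1/√2|01⟩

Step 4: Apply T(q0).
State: 1/√2|00⟩ - 1/√2|01⟩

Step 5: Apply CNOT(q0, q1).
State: 1/√2|00⟩ - 1/√2|01⟩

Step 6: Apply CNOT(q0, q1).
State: 1/√2|00⟩ - 1/√2|01⟩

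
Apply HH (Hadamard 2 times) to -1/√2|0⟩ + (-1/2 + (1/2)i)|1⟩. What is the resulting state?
-1/√2|0⟩ + (-1/2 + (1/2)i)|1⟩

H² = I, so an even number of Hadamards cancels: H^2 = I and the state is unchanged.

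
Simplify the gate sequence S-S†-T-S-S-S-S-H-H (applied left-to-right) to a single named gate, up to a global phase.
T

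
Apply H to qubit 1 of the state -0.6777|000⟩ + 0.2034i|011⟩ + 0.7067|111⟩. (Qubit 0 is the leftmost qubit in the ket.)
-0.4792|000⟩ + 0.1438i|001⟩ - 0.4792|010⟩ - 0.1438i|011⟩ + 0.4997|101⟩ - 0.4997|111⟩

H on qubit 1 mixes each pair of kets that differ only in qubit 1: amplitudes (a, b) of (|…0…⟩, |…1…⟩) become ((a + b)/√2, (a − b)/√2). Kets absent from the input have amplitude 0.
(|000⟩, |010⟩): (a, b) = (-0.6777, 0) → (-0.4792, -0.4792)
(|001⟩, |011⟩): (a, b) = (0, 0.2034i) → (0.1438i, -0.1438i)
(|101⟩, |111⟩): (a, b) = (0, 0.7067) → (0.4997, -0.4997)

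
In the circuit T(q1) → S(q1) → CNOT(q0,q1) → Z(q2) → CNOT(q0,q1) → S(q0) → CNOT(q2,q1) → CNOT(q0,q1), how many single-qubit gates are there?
4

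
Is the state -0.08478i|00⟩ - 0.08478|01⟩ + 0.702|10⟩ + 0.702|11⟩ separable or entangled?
Entangled

Writing the state as a|00⟩ + b|01⟩ + c|10⟩ + d|11⟩, it is a product state iff ad − bc = 0.
Here (a, b, c, d) = (-0.08478i, -0.08478, 0.702, 0.702): ad − bc = (-0.08478i)(0.702) − (-0.08478)(0.702) = (0.05952 - 0.05952i) ≠ 0, so the state is entangled.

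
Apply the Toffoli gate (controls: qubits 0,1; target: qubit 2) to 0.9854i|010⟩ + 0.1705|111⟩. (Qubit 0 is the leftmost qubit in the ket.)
0.9854i|010⟩ + 0.1705|110⟩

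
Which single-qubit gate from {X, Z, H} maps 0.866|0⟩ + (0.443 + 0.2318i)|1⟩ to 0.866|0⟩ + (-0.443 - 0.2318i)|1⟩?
Z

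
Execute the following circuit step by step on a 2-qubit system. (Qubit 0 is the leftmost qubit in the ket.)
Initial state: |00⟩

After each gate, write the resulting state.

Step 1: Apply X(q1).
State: |01⟩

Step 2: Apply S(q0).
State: |01⟩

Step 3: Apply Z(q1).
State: -|01⟩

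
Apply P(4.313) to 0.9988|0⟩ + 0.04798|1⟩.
0.9988|0⟩ + (-0.01866 - 0.0442i)|1⟩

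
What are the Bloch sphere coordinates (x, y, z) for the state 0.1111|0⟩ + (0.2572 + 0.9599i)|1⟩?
(0.05715, 0.2133, -0.9752)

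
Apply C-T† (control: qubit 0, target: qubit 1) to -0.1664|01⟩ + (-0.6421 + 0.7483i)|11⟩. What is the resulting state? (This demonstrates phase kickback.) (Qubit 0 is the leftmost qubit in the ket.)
-0.1664|01⟩ + (0.07509 + 0.9832i)|11⟩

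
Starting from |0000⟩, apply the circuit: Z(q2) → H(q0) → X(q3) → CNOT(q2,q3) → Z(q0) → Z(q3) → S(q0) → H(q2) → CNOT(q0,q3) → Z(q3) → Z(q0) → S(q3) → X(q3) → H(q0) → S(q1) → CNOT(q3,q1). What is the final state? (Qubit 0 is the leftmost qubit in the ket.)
(1/√8)i|0000⟩ + (1/√8)i|0010⟩ - (1/√8)i|0101⟩ - (1/√8)i|0111⟩ + (1/√8)i|1000⟩ + (1/√8)i|1010⟩ + (1/√8)i|1101⟩ + (1/√8)i|1111⟩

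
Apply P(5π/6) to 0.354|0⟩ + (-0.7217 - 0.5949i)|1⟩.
0.354|0⟩ + (0.9225 + 0.1543i)|1⟩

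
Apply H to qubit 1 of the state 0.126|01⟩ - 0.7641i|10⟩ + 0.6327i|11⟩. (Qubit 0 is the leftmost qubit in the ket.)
0.0891|00⟩ - 0.0891|01⟩ - 0.09291i|10⟩ - 0.9877i|11⟩

H on qubit 1 mixes each pair of kets that differ only in qubit 1: amplitudes (a, b) of (|…0…⟩, |…1…⟩) become ((a + b)/√2, (a − b)/√2). Kets absent from the input have amplitude 0.
(|00⟩, |01⟩): (a, b) = (0, 0.126) → (0.0891, -0.0891)
(|10⟩, |11⟩): (a, b) = (-0.7641i, 0.6327i) → (-0.09291i, -0.9877i)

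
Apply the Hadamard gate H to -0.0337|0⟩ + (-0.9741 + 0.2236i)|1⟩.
(-0.7126 + 0.1581i)|0⟩ + (0.665 - 0.1581i)|1⟩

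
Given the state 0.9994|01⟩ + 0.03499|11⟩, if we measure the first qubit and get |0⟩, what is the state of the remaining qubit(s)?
|1⟩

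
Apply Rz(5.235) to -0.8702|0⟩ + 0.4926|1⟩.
(0.7534 + 0.4355i)|0⟩ + (-0.4265 + 0.2465i)|1⟩

Rz(5.235) = [[e^(−iθ/2), 0], [0, e^(iθ/2)]] with e^(±iθ/2) = cos(θ/2) ± i·sin(θ/2); θ = 5.235, cos(θ/2) ≈ -0.865778, sin(θ/2) ≈ 0.500428.
With a = amp(|0⟩) = -0.8702 and b = amp(|1⟩) = 0.4926:
new amp(|0⟩) = (-0.865778 - 0.500428i)·a = (0.7534 + 0.4355i)
new amp(|1⟩) = (-0.865778 + 0.500428i)·b = (-0.4265 + 0.2465i)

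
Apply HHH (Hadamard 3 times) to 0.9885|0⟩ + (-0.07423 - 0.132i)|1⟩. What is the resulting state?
(0.6465 - 0.09334i)|0⟩ + (0.7515 + 0.09334i)|1⟩

H² = I, so H^3 = H: a single Hadamard. With (a, b) = (0.9885, (-0.07423 - 0.132i)), H gives ((a + b)/√2, (a − b)/√2) = ((0.6465 - 0.09334i), (0.7515 + 0.09334i)).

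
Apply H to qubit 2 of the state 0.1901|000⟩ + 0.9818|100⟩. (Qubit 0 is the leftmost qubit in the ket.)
0.1344|000⟩ + 0.1344|001⟩ + 0.6942|100⟩ + 0.6942|101⟩

H on qubit 2 mixes each pair of kets that differ only in qubit 2: amplitudes (a, b) of (|…0…⟩, |…1…⟩) become ((a + b)/√2, (a − b)/√2). Kets absent from the input have amplitude 0.
(|000⟩, |001⟩): (a, b) = (0.1901, 0) → (0.1344, 0.1344)
(|100⟩, |101⟩): (a, b) = (0.9818, 0) → (0.6942, 0.6942)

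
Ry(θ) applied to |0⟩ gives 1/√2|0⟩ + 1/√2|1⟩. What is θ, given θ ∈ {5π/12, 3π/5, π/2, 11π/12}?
π/2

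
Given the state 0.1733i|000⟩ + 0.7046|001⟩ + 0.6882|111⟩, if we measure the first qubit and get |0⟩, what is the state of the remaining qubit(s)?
0.2388i|00⟩ + 0.9711|01⟩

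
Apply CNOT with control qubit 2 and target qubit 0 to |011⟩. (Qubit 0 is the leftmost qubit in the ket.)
|111⟩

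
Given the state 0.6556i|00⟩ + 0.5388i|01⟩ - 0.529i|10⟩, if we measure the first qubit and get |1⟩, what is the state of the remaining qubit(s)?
-i|0⟩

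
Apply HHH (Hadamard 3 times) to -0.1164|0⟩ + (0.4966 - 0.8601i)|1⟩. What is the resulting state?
(0.2688 - 0.6082i)|0⟩ + (-0.4335 + 0.6082i)|1⟩

H² = I, so H^3 = H: a single Hadamard. With (a, b) = (-0.1164, (0.4966 - 0.8601i)), H gives ((a + b)/√2, (a − b)/√2) = ((0.2688 - 0.6082i), (-0.4335 + 0.6082i)).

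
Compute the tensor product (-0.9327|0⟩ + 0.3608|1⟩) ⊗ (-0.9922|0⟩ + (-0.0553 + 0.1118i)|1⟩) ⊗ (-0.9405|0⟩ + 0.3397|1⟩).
-0.8704|000⟩ + 0.3144|001⟩ + (-0.04851 + 0.09807i)|010⟩ + (0.01752 - 0.03542i)|011⟩ + 0.3367|100⟩ - 0.1216|101⟩ + (0.01877 - 0.03794i)|110⟩ + (-0.006778 + 0.0137i)|111⟩

amp(|b₁b₂…⟩) = product of the factor amplitudes for bits b₁, b₂, …; only kets whose every factor amplitude is nonzero survive.
|000⟩: (-0.9327)(-0.9922)(-0.9405) = -0.8704
|001⟩: (-0.9327)(-0.9922)(0.3397) = 0.3144
|010⟩: (-0.9327)(-0.0553 + 0.1118i)(-0.9405) = (-0.04851 + 0.09807i)
|011⟩: (-0.9327)(-0.0553 + 0.1118i)(0.3397) = (0.01752 - 0.03542i)
|100⟩: (0.3608)(-0.9922)(-0.9405) = 0.3367
|101⟩: (0.3608)(-0.9922)(0.3397) = -0.1216
|110⟩: (0.3608)(-0.0553 + 0.1118i)(-0.9405) = (0.01877 - 0.03794i)
|111⟩: (0.3608)(-0.0553 + 0.1118i)(0.3397) = (-0.006778 + 0.0137i)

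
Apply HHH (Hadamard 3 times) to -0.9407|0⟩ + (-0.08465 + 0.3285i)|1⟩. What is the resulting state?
(-0.725 + 0.2323i)|0⟩ + (-0.6053 - 0.2323i)|1⟩

H² = I, so H^3 = H: a single Hadamard. With (a, b) = (-0.9407, (-0.08465 + 0.3285i)), H gives ((a + b)/√2, (a − b)/√2) = ((-0.725 + 0.2323i), (-0.6053 - 0.2323i)).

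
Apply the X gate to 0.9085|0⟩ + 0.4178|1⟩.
0.4178|0⟩ + 0.9085|1⟩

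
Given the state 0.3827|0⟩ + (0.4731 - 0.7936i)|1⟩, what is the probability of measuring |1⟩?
0.8536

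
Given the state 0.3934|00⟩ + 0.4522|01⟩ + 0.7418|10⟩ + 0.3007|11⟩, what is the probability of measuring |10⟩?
0.5503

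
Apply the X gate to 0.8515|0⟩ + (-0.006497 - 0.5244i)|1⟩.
(-0.006497 - 0.5244i)|0⟩ + 0.8515|1⟩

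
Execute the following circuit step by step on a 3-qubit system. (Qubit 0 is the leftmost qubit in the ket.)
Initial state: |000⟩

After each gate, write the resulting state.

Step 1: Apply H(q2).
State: 1/√2|000⟩ + 1/√2|001⟩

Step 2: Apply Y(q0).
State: (1/√2)i|100⟩ + (1/√2)i|101⟩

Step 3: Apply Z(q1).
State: (1/√2)i|100⟩ + (1/√2)i|101⟩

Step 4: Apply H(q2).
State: i|100⟩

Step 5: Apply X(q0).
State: i|000⟩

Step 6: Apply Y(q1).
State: -|010⟩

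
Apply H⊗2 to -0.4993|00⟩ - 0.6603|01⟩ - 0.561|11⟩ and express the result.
-0.8603|00⟩ + 0.361|01⟩ - 0.2993|10⟩ - 0.2|11⟩

H⊗2 gives amp(|y⟩) = (1/2) Σ_x (−1)^(x·y) amp(|x⟩), where x·y is the number of positions in which both x and y have a 1.
|00⟩: (-0.4993 - 0.6603 - 0.561)/2 = -0.8603
|01⟩: (-0.4993 + 0.6603 + 0.561)/2 = 0.361
|10⟩: (-0.4993 - 0.6603 + 0.561)/2 = -0.2993
|11⟩: (-0.4993 + 0.6603 - 0.561)/2 = -0.2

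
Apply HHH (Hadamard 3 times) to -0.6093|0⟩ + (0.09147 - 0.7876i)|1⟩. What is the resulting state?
(-0.3662 - 0.5569i)|0⟩ + (-0.4955 + 0.5569i)|1⟩

H² = I, so H^3 = H: a single Hadamard. With (a, b) = (-0.6093, (0.09147 - 0.7876i)), H gives ((a + b)/√2, (a − b)/√2) = ((-0.3662 - 0.5569i), (-0.4955 + 0.5569i)).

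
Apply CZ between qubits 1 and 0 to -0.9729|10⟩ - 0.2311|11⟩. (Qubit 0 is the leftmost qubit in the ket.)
-0.9729|10⟩ + 0.2311|11⟩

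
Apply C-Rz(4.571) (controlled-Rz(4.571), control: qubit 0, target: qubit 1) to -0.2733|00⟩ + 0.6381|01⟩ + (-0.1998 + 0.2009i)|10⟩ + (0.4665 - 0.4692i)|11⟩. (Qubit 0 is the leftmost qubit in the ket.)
-0.2733|00⟩ + 0.6381|01⟩ + (0.2827 + 0.01924i)|10⟩ + (0.04864 + 0.6599i)|11⟩

C-Rz(4.571) leaves the control-|0⟩ kets |00⟩, |01⟩ unchanged and applies Rz(4.571) to qubit 1 on the control-|1⟩ pair (|10⟩, |11⟩).
Rz(4.571) = [[e^(−iθ/2), 0], [0, e^(iθ/2)]] with e^(±iθ/2) = cos(θ/2) ± i·sin(θ/2); θ = 4.571, cos(θ/2) ≈ -0.655394, sin(θ/2) ≈ 0.755287.
With a = amp(|10⟩) = (-0.1998 + 0.2009i) and b = amp(|11⟩) = (0.4665 - 0.4692i):
new amp(|10⟩) = (-0.655394 - 0.755287i)·a = (0.2827 + 0.01924i)
new amp(|11⟩) = (-0.655394 + 0.755287i)·b = (0.04864 + 0.6599i)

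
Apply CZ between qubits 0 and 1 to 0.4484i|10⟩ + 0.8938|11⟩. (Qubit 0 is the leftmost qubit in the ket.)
0.4484i|10⟩ - 0.8938|11⟩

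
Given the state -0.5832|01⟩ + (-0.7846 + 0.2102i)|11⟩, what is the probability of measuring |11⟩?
0.6598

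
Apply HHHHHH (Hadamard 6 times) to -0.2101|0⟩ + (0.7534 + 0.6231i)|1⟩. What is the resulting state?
-0.2101|0⟩ + (0.7534 + 0.6231i)|1⟩

H² = I, so an even number of Hadamards cancels: H^6 = I and the state is unchanged.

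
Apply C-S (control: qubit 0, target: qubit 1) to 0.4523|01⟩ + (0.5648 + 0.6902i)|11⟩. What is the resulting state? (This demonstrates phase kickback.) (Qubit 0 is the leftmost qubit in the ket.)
0.4523|01⟩ + (-0.6902 + 0.5648i)|11⟩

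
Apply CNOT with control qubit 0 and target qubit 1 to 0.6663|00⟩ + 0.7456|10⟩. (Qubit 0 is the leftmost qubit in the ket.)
0.6663|00⟩ + 0.7456|11⟩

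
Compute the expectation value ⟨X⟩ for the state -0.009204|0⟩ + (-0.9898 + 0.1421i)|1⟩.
0.01822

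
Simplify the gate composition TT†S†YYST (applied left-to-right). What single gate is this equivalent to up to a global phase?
T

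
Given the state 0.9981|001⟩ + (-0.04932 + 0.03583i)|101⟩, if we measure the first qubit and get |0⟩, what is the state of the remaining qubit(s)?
|01⟩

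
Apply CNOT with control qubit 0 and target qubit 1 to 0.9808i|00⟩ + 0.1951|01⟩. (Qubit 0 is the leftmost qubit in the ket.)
0.9808i|00⟩ + 0.1951|01⟩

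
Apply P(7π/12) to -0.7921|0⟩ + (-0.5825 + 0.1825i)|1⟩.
-0.7921|0⟩ + (-0.02552 - 0.6099i)|1⟩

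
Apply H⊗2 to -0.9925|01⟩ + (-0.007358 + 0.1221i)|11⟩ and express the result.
(-0.4999 + 0.06105i)|00⟩ + (0.4999 - 0.06105i)|01⟩ + (-0.4926 - 0.06105i)|10⟩ + (0.4926 + 0.06105i)|11⟩

H⊗2 gives amp(|y⟩) = (1/2) Σ_x (−1)^(x·y) amp(|x⟩), where x·y is the number of positions in which both x and y have a 1.
|00⟩: (-0.9925 + (-0.007358 + 0.1221i))/2 = (-0.4999 + 0.06105i)
|01⟩: (0.9925 - (-0.007358 + 0.1221i))/2 = (0.4999 - 0.06105i)
|10⟩: (-0.9925 - (-0.007358 + 0.1221i))/2 = (-0.4926 - 0.06105i)
|11⟩: (0.9925 + (-0.007358 + 0.1221i))/2 = (0.4926 + 0.06105i)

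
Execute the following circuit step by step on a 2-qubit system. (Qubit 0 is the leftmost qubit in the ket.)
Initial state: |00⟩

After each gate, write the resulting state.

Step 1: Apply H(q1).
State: 1/√2|00⟩ + 1/√2|01⟩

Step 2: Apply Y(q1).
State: -(1/√2)i|00⟩ + (1/√2)i|01⟩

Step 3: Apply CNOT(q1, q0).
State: -(1/√2)i|00⟩ + (1/√2)i|11⟩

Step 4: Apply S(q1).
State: -(1/√2)i|00⟩ - 1/√2|11⟩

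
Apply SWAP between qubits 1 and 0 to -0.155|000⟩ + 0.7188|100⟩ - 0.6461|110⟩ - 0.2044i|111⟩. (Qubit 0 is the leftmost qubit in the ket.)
-0.155|000⟩ + 0.7188|010⟩ - 0.6461|110⟩ - 0.2044i|111⟩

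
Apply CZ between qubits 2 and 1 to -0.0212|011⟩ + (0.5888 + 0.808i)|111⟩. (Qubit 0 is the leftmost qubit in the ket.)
0.0212|011⟩ + (-0.5888 - 0.808i)|111⟩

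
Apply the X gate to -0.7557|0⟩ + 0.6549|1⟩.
0.6549|0⟩ - 0.7557|1⟩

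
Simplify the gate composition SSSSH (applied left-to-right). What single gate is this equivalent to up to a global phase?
H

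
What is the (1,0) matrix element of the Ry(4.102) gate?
0.8869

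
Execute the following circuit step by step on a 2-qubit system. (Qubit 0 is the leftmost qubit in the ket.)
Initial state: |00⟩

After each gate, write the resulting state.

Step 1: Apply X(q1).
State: |01⟩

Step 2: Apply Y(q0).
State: i|11⟩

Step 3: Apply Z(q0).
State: -i|11⟩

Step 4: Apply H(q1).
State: -(1/√2)i|10⟩ + (1/√2)i|11⟩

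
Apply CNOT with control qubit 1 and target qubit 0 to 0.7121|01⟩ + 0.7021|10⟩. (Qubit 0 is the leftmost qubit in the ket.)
0.7021|10⟩ + 0.7121|11⟩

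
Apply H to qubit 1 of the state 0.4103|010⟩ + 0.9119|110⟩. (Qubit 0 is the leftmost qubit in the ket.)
0.2901|000⟩ - 0.2901|010⟩ + 0.6448|100⟩ - 0.6448|110⟩

H on qubit 1 mixes each pair of kets that differ only in qubit 1: amplitudes (a, b) of (|…0…⟩, |…1…⟩) become ((a + b)/√2, (a − b)/√2). Kets absent from the input have amplitude 0.
(|000⟩, |010⟩): (a, b) = (0, 0.4103) → (0.2901, -0.2901)
(|100⟩, |110⟩): (a, b) = (0, 0.9119) → (0.6448, -0.6448)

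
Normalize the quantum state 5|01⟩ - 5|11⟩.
1/√2|01⟩ - 1/√2|11⟩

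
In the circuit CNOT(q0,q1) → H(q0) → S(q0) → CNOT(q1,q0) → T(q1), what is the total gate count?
5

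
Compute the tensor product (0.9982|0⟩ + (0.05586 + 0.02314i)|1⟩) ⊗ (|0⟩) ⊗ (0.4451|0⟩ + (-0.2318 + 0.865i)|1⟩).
0.4443|000⟩ + (-0.2314 + 0.8634i)|001⟩ + (0.02486 + 0.0103i)|100⟩ + (-0.03296 + 0.04296i)|101⟩

amp(|b₁b₂…⟩) = product of the factor amplitudes for bits b₁, b₂, …; only kets whose every factor amplitude is nonzero survive.
|000⟩: (0.9982)(1)(0.4451) = 0.4443
|001⟩: (0.9982)(1)(-0.2318 + 0.865i) = (-0.2314 + 0.8634i)
|100⟩: (0.05586 + 0.02314i)(1)(0.4451) = (0.02486 + 0.0103i)
|101⟩: (0.05586 + 0.02314i)(1)(-0.2318 + 0.865i) = (-0.03296 + 0.04296i)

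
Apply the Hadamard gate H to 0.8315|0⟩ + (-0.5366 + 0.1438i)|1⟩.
(0.2085 + 0.1017i)|0⟩ + (0.9674 - 0.1017i)|1⟩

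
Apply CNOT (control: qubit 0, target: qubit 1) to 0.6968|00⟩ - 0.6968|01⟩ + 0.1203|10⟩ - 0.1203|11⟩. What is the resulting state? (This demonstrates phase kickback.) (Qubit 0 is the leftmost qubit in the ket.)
0.6968|00⟩ - 0.6968|01⟩ - 0.1203|10⟩ + 0.1203|11⟩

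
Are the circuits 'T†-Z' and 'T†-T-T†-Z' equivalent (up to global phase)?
Yes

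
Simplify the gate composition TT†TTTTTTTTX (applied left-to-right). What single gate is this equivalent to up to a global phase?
X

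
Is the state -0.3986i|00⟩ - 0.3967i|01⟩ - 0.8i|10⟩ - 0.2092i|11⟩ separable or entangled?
Entangled

Writing the state as a|00⟩ + b|01⟩ + c|10⟩ + d|11⟩, it is a product state iff ad − bc = 0.
Here (a, b, c, d) = (-0.3986i, -0.3967i, -0.8i, -0.2092i): ad − bc = (-0.3986i)(-0.2092i) − (-0.3967i)(-0.8i) = 0.234 ≠ 0, so the state is entangled.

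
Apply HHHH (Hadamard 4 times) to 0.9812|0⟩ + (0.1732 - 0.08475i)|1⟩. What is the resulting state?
0.9812|0⟩ + (0.1732 - 0.08475i)|1⟩

H² = I, so an even number of Hadamards cancels: H^4 = I and the state is unchanged.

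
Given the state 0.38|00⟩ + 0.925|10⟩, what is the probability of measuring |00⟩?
0.1444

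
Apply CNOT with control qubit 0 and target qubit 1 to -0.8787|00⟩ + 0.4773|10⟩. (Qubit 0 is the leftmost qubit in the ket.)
-0.8787|00⟩ + 0.4773|11⟩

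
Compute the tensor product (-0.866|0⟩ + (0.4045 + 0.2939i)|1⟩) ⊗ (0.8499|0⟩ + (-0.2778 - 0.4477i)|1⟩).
-0.736|00⟩ + (0.2406 + 0.3877i)|01⟩ + (0.3438 + 0.2498i)|10⟩ + (0.01921 - 0.2627i)|11⟩

amp(|b₁b₂…⟩) = product of the factor amplitudes for bits b₁, b₂, …; only kets whose every factor amplitude is nonzero survive.
|00⟩: (-0.866)(0.8499) = -0.736
|01⟩: (-0.866)(-0.2778 - 0.4477i) = (0.2406 + 0.3877i)
|10⟩: (0.4045 + 0.2939i)(0.8499) = (0.3438 + 0.2498i)
|11⟩: (0.4045 + 0.2939i)(-0.2778 - 0.4477i) = (0.01921 - 0.2627i)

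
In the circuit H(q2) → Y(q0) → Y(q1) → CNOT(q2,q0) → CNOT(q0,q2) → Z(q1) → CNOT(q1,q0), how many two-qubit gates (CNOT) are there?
3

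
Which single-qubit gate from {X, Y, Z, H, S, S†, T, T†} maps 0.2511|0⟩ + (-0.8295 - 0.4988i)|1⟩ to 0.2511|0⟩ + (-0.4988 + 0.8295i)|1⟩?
S†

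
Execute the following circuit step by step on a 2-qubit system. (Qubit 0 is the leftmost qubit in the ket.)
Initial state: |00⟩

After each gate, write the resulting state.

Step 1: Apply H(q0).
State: 1/√2|00⟩ + 1/√2|10⟩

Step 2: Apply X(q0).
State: 1/√2|00⟩ + 1/√2|10⟩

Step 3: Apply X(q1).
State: 1/√2|01⟩ + 1/√2|11⟩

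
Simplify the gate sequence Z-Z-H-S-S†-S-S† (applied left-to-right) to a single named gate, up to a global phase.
H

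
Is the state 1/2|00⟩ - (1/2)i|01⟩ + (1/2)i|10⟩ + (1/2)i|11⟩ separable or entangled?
Entangled

Writing the state as a|00⟩ + b|01⟩ + c|10⟩ + d|11⟩, it is a product state iff ad − bc = 0.
Here (a, b, c, d) = (1/2, -(1/2)i, (1/2)i, (1/2)i): ad − bc = (1/2)((1/2)i) − (-(1/2)i)((1/2)i) = (-0.25 + 0.25i) ≠ 0, so the state is entangled.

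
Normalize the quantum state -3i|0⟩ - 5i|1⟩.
-0.5145i|0⟩ - 0.8575i|1⟩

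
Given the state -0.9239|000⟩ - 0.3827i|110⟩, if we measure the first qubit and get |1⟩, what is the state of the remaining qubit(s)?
-i|10⟩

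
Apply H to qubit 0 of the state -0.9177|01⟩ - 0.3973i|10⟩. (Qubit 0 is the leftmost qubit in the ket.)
-0.2809i|00⟩ - 0.6489|01⟩ + 0.2809i|10⟩ - 0.6489|11⟩

H on qubit 0 mixes each pair of kets that differ only in qubit 0: amplitudes (a, b) of (|…0…⟩, |…1…⟩) become ((a + b)/√2, (a − b)/√2). Kets absent from the input have amplitude 0.
(|00⟩, |10⟩): (a, b) = (0, -0.3973i) → (-0.2809i, 0.2809i)
(|01⟩, |11⟩): (a, b) = (-0.9177, 0) → (-0.6489, -0.6489)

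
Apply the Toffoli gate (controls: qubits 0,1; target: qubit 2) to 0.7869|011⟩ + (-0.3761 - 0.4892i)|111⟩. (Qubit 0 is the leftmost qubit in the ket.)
0.7869|011⟩ + (-0.3761 - 0.4892i)|110⟩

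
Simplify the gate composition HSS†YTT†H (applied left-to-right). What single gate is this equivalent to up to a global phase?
Y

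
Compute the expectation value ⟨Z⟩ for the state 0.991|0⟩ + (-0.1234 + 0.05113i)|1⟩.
0.9642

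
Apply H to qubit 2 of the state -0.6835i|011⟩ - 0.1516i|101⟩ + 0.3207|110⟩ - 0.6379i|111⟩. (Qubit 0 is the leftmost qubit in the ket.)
-0.4833i|010⟩ + 0.4833i|011⟩ - 0.1072i|100⟩ + 0.1072i|101⟩ + (0.2268 - 0.4511i)|110⟩ + (0.2268 + 0.4511i)|111⟩

H on qubit 2 mixes each pair of kets that differ only in qubit 2: amplitudes (a, b) of (|…0…⟩, |…1…⟩) become ((a + b)/√2, (a − b)/√2). Kets absent from the input have amplitude 0.
(|010⟩, |011⟩): (a, b) = (0, -0.6835i) → (-0.4833i, 0.4833i)
(|100⟩, |101⟩): (a, b) = (0, -0.1516i) → (-0.1072i, 0.1072i)
(|110⟩, |111⟩): (a, b) = (0.3207, -0.6379i) → ((0.2268 - 0.4511i), (0.2268 + 0.4511i))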